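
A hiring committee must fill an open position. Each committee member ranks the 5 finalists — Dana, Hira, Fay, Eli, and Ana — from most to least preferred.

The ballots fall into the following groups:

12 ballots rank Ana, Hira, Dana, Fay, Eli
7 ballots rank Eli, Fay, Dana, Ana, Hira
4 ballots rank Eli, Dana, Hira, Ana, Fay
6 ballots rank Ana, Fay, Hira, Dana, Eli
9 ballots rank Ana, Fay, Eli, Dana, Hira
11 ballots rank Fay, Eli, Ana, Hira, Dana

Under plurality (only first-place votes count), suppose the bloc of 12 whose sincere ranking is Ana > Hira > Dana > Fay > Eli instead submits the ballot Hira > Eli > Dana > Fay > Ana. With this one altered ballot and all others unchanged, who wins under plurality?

First-place totals with the altered ballot: Dana 0, Hira 12, Fay 11, Eli 11, Ana 15.
The winner is unchanged: still Ana.

Ana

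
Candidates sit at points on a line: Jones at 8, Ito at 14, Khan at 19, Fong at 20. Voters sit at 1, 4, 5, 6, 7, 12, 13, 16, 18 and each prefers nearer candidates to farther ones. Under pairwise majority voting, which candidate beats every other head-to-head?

With single-peaked preferences on a line, the Condorcet winner is the candidate closest to the median voter.
The median voter (position 7) is closest to Jones at 8.
Check: Jones vs Fong — voters closer to Jones: 7 of 9.

Jones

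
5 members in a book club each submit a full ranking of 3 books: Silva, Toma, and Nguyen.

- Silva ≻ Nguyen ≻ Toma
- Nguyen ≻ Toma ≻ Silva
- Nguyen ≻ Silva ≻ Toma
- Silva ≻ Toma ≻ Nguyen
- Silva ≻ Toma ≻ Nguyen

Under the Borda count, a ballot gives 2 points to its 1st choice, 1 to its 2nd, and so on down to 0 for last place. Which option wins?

Silva

Borda scores:
  Silva: 2 + 0 + 1 + 2 + 2 = 7
  Toma: 0 + 1 + 0 + 1 + 1 = 3
  Nguyen: 1 + 2 + 2 + 0 + 0 = 5
Silva has the highest total.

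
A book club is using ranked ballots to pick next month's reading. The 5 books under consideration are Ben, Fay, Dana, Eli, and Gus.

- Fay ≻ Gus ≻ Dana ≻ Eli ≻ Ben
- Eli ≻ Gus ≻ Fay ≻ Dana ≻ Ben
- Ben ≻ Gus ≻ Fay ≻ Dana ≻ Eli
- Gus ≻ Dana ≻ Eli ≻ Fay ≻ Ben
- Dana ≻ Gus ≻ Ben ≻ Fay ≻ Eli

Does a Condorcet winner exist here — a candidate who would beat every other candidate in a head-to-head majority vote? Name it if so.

Head-to-head results (5 voters total):
Ben vs Fay: Fay wins 3–2.
Ben vs Dana: Dana wins 4–1.
Ben vs Eli: Eli wins 3–2.
Ben vs Gus: Gus wins 4–1.
Fay vs Dana: Fay wins 3–2.
Fay vs Eli: Fay wins 3–2.
Fay vs Gus: Gus wins 4–1.
Dana vs Eli: Dana wins 4–1.
Dana vs Gus: Gus wins 4–1.
Eli vs Gus: Gus wins 4–1.
Gus beats each rival — Ben (4–1), Fay (4–1), Dana (4–1), Eli (4–1) — so Gus is the Condorcet winner.

Gus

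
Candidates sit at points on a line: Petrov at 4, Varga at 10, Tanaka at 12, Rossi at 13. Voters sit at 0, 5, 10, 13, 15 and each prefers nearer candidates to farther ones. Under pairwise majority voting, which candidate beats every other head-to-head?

With single-peaked preferences on a line, the Condorcet winner is the candidate closest to the median voter.
The median voter (position 10) is closest to Varga at 10.
Check: Varga vs Rossi — voters closer to Varga: 3 of 5.

Varga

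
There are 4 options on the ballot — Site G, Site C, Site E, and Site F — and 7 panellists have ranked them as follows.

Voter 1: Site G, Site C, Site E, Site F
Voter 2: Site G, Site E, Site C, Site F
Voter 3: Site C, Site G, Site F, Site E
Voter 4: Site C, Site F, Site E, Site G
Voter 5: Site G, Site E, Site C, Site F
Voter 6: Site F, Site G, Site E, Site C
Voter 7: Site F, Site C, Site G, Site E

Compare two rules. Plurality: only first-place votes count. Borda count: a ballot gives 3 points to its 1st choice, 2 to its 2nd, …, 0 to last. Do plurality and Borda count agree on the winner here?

Yes

Plurality first-place counts: Site G 3, Site C 2, Site E 0, Site F 2 → Site G.
Borda totals: Site G 14, Site C 12, Site E 7, Site F 9 → Site G.
The two rules agree on Site G.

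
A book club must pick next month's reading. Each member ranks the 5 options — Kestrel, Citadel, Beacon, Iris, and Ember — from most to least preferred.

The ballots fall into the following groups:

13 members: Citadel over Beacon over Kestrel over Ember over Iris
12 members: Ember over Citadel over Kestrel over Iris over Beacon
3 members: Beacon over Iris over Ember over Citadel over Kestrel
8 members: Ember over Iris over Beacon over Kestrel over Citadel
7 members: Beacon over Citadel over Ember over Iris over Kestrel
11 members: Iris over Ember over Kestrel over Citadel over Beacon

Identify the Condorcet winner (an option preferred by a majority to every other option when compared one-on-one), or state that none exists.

Head-to-head results (54 voters total):
Kestrel vs Citadel: Citadel wins 35–19.
Kestrel vs Beacon: Beacon wins 31–23.
Kestrel vs Iris: Iris wins 29–25.
Kestrel vs Ember: Ember wins 41–13.
Citadel vs Beacon: Citadel wins 36–18.
Citadel vs Iris: Citadel wins 32–22.
Citadel vs Ember: Ember wins 34–20.
Beacon vs Iris: Iris wins 31–23.
Beacon vs Ember: Ember wins 31–23.
Iris vs Ember: Ember wins 40–14.
Ember beats each rival — Kestrel (41–13), Citadel (34–20), Beacon (31–23), Iris (40–14) — so Ember is the Condorcet winner.

Ember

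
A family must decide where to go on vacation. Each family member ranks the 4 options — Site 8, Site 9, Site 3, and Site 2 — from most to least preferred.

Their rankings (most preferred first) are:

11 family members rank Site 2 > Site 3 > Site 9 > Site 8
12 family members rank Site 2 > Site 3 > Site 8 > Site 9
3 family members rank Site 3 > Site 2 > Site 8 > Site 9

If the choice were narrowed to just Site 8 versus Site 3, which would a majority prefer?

Site 3

Ballots ranking Site 8 above Site 3: 0.
Ballots ranking Site 3 above Site 8: 11+12+3 = 26.
Site 3 wins the head-to-head, 26–0.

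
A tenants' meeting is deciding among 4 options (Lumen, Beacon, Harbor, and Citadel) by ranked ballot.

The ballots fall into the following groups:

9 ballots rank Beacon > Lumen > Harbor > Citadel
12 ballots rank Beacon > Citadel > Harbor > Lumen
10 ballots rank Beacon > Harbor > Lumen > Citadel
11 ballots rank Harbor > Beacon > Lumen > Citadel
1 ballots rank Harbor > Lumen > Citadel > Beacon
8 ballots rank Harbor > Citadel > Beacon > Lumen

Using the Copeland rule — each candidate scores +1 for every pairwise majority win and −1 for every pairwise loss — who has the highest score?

Beacon

Pairwise results:
  Lumen vs Beacon: Beacon wins 50–1.
  Lumen vs Harbor: Harbor wins 42–9.
  Lumen vs Citadel: Lumen wins 31–20.
  Beacon vs Harbor: Beacon wins 31–20.
  Beacon vs Citadel: Beacon wins 42–9.
  Harbor vs Citadel: Harbor wins 39–12.
Copeland scores (wins − losses):
  Lumen: 1 − 2 = -1
  Beacon: 3 − 0 = 3
  Harbor: 2 − 1 = 1
  Citadel: 0 − 3 = -3
Beacon has the best Copeland score.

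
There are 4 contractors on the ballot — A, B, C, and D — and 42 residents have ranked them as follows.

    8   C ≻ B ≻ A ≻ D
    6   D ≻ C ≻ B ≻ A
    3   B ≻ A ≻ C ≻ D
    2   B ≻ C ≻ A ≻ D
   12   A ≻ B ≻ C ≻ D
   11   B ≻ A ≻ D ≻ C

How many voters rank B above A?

Ballots ranking B above A: 8+6+3+2+11 = 30.
Ballots ranking A above B: 12.
So 30 of 42 voters prefer B to A.

30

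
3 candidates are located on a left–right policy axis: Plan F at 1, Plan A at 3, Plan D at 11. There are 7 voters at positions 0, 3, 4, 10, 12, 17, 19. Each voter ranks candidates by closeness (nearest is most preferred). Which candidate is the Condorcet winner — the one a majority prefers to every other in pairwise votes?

Plan D

With single-peaked preferences on a line, the Condorcet winner is the candidate closest to the median voter.
The median voter (position 10) is closest to Plan D at 11.
Check: Plan D vs Plan A — voters closer to Plan D: 4 of 7.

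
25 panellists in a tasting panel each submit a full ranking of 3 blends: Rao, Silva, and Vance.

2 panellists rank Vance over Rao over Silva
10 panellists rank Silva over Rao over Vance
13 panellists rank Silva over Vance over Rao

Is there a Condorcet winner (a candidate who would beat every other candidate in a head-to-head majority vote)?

Head-to-head results (25 voters total):
Rao vs Silva: Silva wins 23–2.
Rao vs Vance: Vance wins 15–10.
Silva vs Vance: Silva wins 23–2.
Silva beats each rival — Rao (23–2), Vance (23–2) — so Silva is the Condorcet winner.

Yes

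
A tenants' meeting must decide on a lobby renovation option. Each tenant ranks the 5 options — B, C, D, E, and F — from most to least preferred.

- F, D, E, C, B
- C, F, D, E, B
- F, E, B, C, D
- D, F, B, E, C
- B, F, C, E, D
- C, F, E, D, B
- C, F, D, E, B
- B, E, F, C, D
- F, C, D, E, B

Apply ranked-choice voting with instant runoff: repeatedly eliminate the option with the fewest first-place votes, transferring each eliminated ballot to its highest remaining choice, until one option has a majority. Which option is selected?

Round 1: C 3, F 3, B 2, D 1, E 0. E has the fewest and is eliminated.
Round 2: C 3, F 3, B 2, D 1. D has the fewest and is eliminated.
Round 3: F 4, C 3, B 2. B has the fewest and is eliminated.
Round 4: F 6, C 3. F has a majority.

F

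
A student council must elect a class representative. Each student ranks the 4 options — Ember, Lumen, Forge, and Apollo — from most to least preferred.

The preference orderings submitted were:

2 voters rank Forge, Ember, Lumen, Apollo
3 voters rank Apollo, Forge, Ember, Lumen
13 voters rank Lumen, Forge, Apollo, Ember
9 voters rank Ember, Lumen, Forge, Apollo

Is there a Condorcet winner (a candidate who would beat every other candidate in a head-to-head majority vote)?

No

Head-to-head results (27 voters total):
Ember vs Lumen: Ember wins 14–13.
Ember vs Forge: Forge wins 18–9.
Ember vs Apollo: Apollo wins 16–11.
Lumen vs Forge: Lumen wins 22–5.
Lumen vs Apollo: Lumen wins 24–3.
Forge vs Apollo: Forge wins 24–3.
No candidate beats all others: Ember beats Lumen beats Forge beats Ember, a majority cycle.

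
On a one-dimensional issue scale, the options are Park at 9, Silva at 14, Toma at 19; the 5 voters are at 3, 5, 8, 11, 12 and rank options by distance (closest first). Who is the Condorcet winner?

With single-peaked preferences on a line, the Condorcet winner is the candidate closest to the median voter.
The median voter (position 8) is closest to Park at 9.
Check: Park vs Silva — voters closer to Park: 4 of 5.

Park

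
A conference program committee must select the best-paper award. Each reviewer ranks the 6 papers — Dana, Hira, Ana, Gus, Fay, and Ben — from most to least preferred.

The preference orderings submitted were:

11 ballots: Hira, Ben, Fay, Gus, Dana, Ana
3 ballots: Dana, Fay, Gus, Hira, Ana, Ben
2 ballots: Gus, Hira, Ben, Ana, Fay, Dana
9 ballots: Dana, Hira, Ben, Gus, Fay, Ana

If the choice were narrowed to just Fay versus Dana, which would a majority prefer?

Ballots ranking Fay above Dana: 11+2 = 13.
Ballots ranking Dana above Fay: 3+9 = 12.
Fay wins the head-to-head, 13–12.

Fay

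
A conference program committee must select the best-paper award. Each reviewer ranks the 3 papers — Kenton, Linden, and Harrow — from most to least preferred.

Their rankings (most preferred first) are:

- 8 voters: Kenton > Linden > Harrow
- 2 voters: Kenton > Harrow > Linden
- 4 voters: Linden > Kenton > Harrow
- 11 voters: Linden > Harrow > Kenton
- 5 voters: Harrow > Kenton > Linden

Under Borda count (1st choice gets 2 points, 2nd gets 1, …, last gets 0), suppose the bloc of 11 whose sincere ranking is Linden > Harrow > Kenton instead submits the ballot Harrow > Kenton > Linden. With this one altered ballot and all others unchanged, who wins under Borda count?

Borda totals with the altered ballot: Kenton 40, Linden 16, Harrow 34.
The switch changes the winner from Linden to Kenton.

Kenton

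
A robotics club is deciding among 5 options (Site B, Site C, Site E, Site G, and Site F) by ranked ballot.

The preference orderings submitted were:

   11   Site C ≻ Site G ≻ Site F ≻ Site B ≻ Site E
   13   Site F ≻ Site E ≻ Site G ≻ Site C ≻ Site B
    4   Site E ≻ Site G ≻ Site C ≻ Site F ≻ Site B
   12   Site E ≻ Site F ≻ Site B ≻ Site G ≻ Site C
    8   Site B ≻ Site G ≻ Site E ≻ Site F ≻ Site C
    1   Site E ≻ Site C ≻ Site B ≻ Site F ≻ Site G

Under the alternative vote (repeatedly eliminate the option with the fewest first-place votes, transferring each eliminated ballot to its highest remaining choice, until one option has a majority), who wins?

Round 1: Site E 17, Site F 13, Site C 11, Site B 8, Site G 0. Site G has the fewest and is eliminated.
Round 2: Site E 17, Site F 13, Site C 11, Site B 8. Site B has the fewest and is eliminated.
Round 3: Site E 25, Site F 13, Site C 11. Site E has a majority.

Site E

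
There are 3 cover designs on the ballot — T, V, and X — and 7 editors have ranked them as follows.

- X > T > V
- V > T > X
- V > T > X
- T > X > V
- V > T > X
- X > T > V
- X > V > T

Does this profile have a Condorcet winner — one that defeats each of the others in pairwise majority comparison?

Head-to-head results (7 voters total):
T vs V: V wins 4–3.
T vs X: T wins 4–3.
V vs X: X wins 4–3.
No candidate beats all others: T beats X beats V beats T, a majority cycle.

No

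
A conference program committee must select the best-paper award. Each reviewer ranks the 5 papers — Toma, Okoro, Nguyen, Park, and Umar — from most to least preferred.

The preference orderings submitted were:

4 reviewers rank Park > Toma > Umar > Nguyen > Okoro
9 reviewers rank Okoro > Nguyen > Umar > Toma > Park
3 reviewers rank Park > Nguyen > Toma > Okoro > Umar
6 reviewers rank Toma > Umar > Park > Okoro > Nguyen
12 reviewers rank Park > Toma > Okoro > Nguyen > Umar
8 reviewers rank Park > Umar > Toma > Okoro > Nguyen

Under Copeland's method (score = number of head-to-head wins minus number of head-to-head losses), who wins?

Park

Pairwise results:
  Toma vs Okoro: Toma wins 33–9.
  Toma vs Nguyen: Toma wins 30–12.
  Toma vs Park: Park wins 27–15.
  Toma vs Umar: Toma wins 25–17.
  Okoro vs Nguyen: Okoro wins 35–7.
  Okoro vs Park: Park wins 33–9.
  Okoro vs Umar: Okoro wins 24–18.
  Nguyen vs Park: Park wins 33–9.
  Nguyen vs Umar: Nguyen wins 24–18.
  Park vs Umar: Park wins 27–15.
Copeland scores (wins − losses):
  Toma: 3 − 1 = 2
  Okoro: 2 − 2 = 0
  Nguyen: 1 − 3 = -2
  Park: 4 − 0 = 4
  Umar: 0 − 4 = -4
Park has the best Copeland score.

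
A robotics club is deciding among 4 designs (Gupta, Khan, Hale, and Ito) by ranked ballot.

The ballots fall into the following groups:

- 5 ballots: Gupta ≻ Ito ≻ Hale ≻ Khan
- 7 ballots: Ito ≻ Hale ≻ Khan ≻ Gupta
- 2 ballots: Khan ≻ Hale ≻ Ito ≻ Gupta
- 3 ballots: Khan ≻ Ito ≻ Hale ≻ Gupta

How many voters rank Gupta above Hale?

5

Ballots ranking Gupta above Hale: 5.
Ballots ranking Hale above Gupta: 7+2+3 = 12.
So 5 of 17 voters prefer Gupta to Hale.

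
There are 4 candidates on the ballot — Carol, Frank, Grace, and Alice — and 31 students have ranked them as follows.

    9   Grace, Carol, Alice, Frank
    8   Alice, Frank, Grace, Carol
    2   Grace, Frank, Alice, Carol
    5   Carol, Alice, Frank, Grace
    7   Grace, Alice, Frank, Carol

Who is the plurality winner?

Grace

First-place vote totals:
  Carol: 5
  Frank: 0
  Grace: 18
  Alice: 8
Grace has the most first-place votes.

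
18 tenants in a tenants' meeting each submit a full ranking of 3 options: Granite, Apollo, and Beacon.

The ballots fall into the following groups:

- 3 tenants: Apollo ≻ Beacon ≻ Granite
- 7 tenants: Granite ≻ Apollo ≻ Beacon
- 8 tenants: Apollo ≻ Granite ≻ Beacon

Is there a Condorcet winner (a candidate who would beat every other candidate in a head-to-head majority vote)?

Yes

Head-to-head results (18 voters total):
Granite vs Apollo: Apollo wins 11–7.
Granite vs Beacon: Granite wins 15–3.
Apollo vs Beacon: Apollo wins 18–0.
Apollo beats each rival — Granite (11–7), Beacon (18–0) — so Apollo is the Condorcet winner.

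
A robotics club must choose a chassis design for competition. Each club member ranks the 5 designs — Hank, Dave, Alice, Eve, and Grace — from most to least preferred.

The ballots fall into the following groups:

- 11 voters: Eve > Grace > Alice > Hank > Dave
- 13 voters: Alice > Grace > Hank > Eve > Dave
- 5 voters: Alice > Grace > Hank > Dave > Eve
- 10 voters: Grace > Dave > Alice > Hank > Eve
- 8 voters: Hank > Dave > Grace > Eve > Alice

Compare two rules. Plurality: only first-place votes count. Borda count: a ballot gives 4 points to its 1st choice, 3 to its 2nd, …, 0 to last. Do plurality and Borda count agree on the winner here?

No

Plurality first-place counts: Hank 8, Dave 0, Alice 18, Eve 11, Grace 10 → Alice.
Borda totals: Hank 89, Dave 59, Alice 114, Eve 65, Grace 143 → Grace.
The two rules disagree: plurality picks Alice, Borda picks Grace.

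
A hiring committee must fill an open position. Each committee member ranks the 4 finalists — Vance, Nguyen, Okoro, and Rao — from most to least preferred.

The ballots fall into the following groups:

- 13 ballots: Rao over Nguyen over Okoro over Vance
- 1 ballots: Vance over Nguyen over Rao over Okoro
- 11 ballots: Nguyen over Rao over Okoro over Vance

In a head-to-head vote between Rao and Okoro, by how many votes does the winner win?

Ballots ranking Rao above Okoro: 13+1+11 = 25.
Ballots ranking Okoro above Rao: 0.
Rao wins 25–0, a margin of 25.

25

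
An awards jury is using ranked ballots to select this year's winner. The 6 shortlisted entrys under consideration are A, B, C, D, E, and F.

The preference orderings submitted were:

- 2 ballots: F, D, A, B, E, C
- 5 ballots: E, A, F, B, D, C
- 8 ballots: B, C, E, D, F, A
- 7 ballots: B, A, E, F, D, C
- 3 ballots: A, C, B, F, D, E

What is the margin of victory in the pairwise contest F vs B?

11

Ballots ranking F above B: 2+5 = 7.
Ballots ranking B above F: 8+7+3 = 18.
B wins 18–7, a margin of 11.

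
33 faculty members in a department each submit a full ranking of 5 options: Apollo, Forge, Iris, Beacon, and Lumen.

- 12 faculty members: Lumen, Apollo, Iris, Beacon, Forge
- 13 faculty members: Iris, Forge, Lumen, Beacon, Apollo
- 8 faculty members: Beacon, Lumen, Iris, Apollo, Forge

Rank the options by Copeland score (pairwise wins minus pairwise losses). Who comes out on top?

Lumen

Pairwise results:
  Apollo vs Forge: Apollo wins 20–13.
  Apollo vs Iris: Iris wins 21–12.
  Apollo vs Beacon: Beacon wins 21–12.
  Apollo vs Lumen: Lumen wins 33–0.
  Forge vs Iris: Iris wins 33–0.
  Forge vs Beacon: Beacon wins 20–13.
  Forge vs Lumen: Lumen wins 20–13.
  Iris vs Beacon: Iris wins 25–8.
  Iris vs Lumen: Lumen wins 20–13.
  Beacon vs Lumen: Lumen wins 25–8.
Copeland scores (wins − losses):
  Apollo: 1 − 3 = -2
  Forge: 0 − 4 = -4
  Iris: 3 − 1 = 2
  Beacon: 2 − 2 = 0
  Lumen: 4 − 0 = 4
Lumen has the best Copeland score.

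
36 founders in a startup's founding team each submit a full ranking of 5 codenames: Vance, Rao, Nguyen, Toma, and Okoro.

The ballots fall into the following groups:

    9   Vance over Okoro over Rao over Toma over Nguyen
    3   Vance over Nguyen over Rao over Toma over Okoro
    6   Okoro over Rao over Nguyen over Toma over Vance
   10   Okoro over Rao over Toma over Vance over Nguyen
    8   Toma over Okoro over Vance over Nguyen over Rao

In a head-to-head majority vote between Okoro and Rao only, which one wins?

Okoro

Ballots ranking Okoro above Rao: 9+6+10+8 = 33.
Ballots ranking Rao above Okoro: 3.
Okoro wins the head-to-head, 33–3.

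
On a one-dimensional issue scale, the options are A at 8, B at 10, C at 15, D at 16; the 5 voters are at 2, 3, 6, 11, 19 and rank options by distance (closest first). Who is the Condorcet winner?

With single-peaked preferences on a line, the Condorcet winner is the candidate closest to the median voter.
The median voter (position 6) is closest to A at 8.
Check: A vs D — voters closer to A: 4 of 5.

A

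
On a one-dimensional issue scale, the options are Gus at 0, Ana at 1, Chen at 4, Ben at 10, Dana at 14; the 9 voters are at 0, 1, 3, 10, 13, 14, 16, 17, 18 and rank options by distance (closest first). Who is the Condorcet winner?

With single-peaked preferences on a line, the Condorcet winner is the candidate closest to the median voter.
The median voter (position 13) is closest to Dana at 14.
Check: Dana vs Gus — voters closer to Dana: 6 of 9.

Dana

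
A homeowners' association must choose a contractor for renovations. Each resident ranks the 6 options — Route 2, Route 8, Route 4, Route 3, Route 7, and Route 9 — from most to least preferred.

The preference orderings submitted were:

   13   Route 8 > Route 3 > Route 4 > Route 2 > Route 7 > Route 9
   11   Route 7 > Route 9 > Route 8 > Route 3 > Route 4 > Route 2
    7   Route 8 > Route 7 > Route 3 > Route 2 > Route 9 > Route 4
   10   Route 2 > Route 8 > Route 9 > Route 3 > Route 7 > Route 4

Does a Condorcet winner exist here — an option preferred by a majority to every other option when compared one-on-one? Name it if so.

Route 8

Head-to-head results (41 voters total):
Route 2 vs Route 8: Route 8 wins 31–10.
Route 2 vs Route 4: Route 4 wins 24–17.
Route 2 vs Route 3: Route 3 wins 31–10.
Route 2 vs Route 7: Route 2 wins 23–18.
Route 2 vs Route 9: Route 2 wins 30–11.
Route 8 vs Route 4: Route 8 wins 41–0.
Route 8 vs Route 3: Route 8 wins 41–0.
Route 8 vs Route 7: Route 8 wins 30–11.
Route 8 vs Route 9: Route 8 wins 30–11.
Route 4 vs Route 3: Route 3 wins 41–0.
Route 4 vs Route 7: Route 7 wins 28–13.
Route 4 vs Route 9: Route 9 wins 28–13.
Route 3 vs Route 7: Route 3 wins 23–18.
Route 3 vs Route 9: Route 9 wins 21–20.
Route 7 vs Route 9: Route 7 wins 31–10.
Route 8 beats each rival — Route 2 (31–10), Route 4 (41–0), Route 3 (41–0), Route 7 (30–11), Route 9 (30–11) — so Route 8 is the Condorcet winner.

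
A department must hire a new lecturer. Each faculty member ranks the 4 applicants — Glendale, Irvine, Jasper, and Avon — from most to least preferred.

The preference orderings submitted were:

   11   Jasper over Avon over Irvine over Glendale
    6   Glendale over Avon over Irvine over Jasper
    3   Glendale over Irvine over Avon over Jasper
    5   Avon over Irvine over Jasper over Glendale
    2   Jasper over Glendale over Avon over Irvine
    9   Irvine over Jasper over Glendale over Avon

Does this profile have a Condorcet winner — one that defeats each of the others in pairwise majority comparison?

Head-to-head results (36 voters total):
Glendale vs Irvine: Irvine wins 25–11.
Glendale vs Jasper: Jasper wins 27–9.
Glendale vs Avon: Glendale wins 20–16.
Irvine vs Jasper: Irvine wins 23–13.
Irvine vs Avon: Avon wins 24–12.
Jasper vs Avon: Jasper wins 22–14.
No candidate beats all others: Glendale beats Avon beats Irvine beats Glendale, a majority cycle.

No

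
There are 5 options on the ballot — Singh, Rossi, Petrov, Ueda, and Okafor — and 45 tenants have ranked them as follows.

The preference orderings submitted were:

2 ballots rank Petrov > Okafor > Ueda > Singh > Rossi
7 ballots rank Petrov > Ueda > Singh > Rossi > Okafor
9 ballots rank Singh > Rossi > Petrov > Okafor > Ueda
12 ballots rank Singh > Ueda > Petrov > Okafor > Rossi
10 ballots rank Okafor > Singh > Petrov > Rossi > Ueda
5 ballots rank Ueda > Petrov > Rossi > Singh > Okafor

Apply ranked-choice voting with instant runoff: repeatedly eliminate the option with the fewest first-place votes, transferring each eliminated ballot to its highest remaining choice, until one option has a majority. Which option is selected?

Round 1: Singh 21, Okafor 10, Petrov 9, Ueda 5, Rossi 0. Rossi has the fewest and is eliminated.
Round 2: Singh 21, Okafor 10, Petrov 9, Ueda 5. Ueda has the fewest and is eliminated.
Round 3: Singh 21, Petrov 14, Okafor 10. Okafor has the fewest and is eliminated.
Round 4: Singh 31, Petrov 14. Singh has a majority.

Singh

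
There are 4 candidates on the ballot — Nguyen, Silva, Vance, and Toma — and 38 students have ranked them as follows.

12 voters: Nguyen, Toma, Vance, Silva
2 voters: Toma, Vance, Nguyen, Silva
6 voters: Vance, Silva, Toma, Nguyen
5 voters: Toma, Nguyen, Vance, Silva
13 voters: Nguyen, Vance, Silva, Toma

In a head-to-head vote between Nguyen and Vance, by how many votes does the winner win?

22

Ballots ranking Nguyen above Vance: 12+5+13 = 30.
Ballots ranking Vance above Nguyen: 2+6 = 8.
Nguyen wins 30–8, a margin of 22.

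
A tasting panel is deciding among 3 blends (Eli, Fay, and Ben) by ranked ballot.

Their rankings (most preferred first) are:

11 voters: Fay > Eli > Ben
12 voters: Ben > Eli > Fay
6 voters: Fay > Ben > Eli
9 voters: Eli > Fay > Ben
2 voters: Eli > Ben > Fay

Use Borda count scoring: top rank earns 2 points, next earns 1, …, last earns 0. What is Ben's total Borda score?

Borda scores:
  Eli: 11·1 + 12·1 + 6·0 + 9·2 + 2·2 = 45
  Fay: 11·2 + 12·0 + 6·2 + 9·1 + 2·0 = 43
  Ben: 11·0 + 12·2 + 6·1 + 9·0 + 2·1 = 32

32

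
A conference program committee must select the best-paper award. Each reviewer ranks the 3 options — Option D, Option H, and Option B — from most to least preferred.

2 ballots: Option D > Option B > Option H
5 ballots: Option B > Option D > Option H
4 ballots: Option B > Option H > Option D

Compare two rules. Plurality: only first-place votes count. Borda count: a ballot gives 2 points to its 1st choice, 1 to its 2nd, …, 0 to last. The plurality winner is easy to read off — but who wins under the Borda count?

Option B

Plurality first-place counts: Option D 2, Option H 0, Option B 9 → Option B.
Borda totals: Option D 9, Option H 4, Option B 20 → Option B.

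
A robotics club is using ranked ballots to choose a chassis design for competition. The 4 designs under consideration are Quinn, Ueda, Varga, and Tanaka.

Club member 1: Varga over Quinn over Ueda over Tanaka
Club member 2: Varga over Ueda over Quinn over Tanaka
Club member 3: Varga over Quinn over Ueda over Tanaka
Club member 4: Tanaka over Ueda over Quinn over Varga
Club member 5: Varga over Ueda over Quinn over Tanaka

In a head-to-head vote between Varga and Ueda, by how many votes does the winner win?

3

Ballots ranking Varga above Ueda: 4.
Ballots ranking Ueda above Varga: 1.
Varga wins 4–1, a margin of 3.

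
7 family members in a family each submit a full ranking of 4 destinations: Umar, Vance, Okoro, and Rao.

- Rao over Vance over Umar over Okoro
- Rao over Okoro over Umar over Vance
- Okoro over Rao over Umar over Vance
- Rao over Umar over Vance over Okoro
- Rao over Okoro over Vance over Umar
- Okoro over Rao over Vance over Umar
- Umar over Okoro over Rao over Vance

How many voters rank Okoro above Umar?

Ballots ranking Okoro above Umar: 4.
Ballots ranking Umar above Okoro: 3.
So 4 of 7 voters prefer Okoro to Umar.

4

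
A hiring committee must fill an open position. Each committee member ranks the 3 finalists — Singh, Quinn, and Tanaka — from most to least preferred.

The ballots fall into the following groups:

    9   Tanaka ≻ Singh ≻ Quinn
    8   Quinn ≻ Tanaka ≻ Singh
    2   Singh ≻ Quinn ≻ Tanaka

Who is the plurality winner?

Tanaka

First-place vote totals:
  Singh: 2
  Quinn: 8
  Tanaka: 9
Tanaka has the most first-place votes.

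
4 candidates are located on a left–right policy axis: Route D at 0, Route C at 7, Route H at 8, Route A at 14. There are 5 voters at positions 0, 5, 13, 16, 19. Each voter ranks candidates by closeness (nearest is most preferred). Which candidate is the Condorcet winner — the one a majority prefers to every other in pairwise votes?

With single-peaked preferences on a line, the Condorcet winner is the candidate closest to the median voter.
The median voter (position 13) is closest to Route A at 14.
Check: Route A vs Route C — voters closer to Route A: 3 of 5.

Route A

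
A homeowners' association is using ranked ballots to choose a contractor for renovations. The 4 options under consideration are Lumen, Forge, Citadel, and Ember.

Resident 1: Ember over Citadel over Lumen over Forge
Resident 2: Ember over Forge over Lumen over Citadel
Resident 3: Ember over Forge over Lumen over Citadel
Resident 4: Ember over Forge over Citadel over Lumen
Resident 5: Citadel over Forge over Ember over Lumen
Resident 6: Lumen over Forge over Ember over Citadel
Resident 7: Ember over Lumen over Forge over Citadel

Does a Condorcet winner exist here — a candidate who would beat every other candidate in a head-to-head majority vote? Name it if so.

Ember

Head-to-head results (7 voters total):
Lumen vs Forge: Forge wins 4–3.
Lumen vs Citadel: Lumen wins 4–3.
Lumen vs Ember: Ember wins 6–1.
Forge vs Citadel: Forge wins 5–2.
Forge vs Ember: Ember wins 5–2.
Citadel vs Ember: Ember wins 6–1.
Ember beats each rival — Lumen (6–1), Forge (5–2), Citadel (6–1) — so Ember is the Condorcet winner.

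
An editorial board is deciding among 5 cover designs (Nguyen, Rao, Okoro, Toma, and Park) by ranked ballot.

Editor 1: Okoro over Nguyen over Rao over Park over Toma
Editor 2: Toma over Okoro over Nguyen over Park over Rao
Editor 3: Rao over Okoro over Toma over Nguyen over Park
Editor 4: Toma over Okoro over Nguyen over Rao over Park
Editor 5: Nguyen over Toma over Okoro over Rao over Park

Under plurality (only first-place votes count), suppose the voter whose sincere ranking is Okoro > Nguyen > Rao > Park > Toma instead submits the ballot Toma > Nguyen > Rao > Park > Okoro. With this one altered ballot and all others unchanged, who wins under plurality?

First-place totals with the altered ballot: Nguyen 1, Rao 1, Okoro 0, Toma 3, Park 0.
The winner is unchanged: still Toma.

Toma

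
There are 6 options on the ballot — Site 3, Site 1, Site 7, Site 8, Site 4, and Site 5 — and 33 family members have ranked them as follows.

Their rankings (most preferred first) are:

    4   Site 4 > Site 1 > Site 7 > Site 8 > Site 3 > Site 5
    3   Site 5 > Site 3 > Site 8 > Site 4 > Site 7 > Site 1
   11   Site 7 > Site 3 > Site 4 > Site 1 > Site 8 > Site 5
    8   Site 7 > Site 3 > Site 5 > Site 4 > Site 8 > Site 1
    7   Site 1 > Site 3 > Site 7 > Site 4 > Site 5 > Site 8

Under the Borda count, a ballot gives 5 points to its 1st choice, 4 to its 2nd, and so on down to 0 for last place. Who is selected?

Site 7

Borda scores:
  Site 3: 4·1 + 3·4 + 11·4 + 8·4 + 7·4 = 120
  Site 1: 4·4 + 3·0 + 11·2 + 8·0 + 7·5 = 73
  Site 7: 4·3 + 3·1 + 11·5 + 8·5 + 7·3 = 131
  Site 8: 4·2 + 3·3 + 11·1 + 8·1 + 7·0 = 36
  Site 4: 4·5 + 3·2 + 11·3 + 8·2 + 7·2 = 89
  Site 5: 4·0 + 3·5 + 11·0 + 8·3 + 7·1 = 46
Site 7 has the highest total.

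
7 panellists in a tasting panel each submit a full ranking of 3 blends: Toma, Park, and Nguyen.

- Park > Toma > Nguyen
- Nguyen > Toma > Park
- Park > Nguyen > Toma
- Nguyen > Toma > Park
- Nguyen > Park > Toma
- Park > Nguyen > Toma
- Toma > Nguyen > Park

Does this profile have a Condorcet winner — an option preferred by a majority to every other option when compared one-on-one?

Yes

Head-to-head results (7 voters total):
Toma vs Park: Park wins 4–3.
Toma vs Nguyen: Nguyen wins 5–2.
Park vs Nguyen: Nguyen wins 4–3.
Nguyen beats each rival — Toma (5–2), Park (4–3) — so Nguyen is the Condorcet winner.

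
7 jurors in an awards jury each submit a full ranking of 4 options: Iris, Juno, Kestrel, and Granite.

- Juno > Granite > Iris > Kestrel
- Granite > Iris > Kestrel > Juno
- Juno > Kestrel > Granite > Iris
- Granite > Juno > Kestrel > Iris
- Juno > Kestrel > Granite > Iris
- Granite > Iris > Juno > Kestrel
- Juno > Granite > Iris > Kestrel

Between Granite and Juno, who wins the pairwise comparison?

Ballots ranking Granite above Juno: 3.
Ballots ranking Juno above Granite: 4.
Juno wins the head-to-head, 4–3.

Juno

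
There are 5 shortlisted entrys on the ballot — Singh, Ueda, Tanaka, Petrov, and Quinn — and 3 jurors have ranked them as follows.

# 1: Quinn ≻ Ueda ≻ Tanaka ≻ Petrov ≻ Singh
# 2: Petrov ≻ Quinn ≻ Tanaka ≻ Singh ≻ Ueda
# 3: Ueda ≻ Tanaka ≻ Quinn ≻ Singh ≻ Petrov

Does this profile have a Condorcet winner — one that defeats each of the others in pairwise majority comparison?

Head-to-head results (3 voters total):
Singh vs Ueda: Ueda wins 2–1.
Singh vs Tanaka: Tanaka wins 3–0.
Singh vs Petrov: Petrov wins 2–1.
Singh vs Quinn: Quinn wins 3–0.
Ueda vs Tanaka: Ueda wins 2–1.
Ueda vs Petrov: Ueda wins 2–1.
Ueda vs Quinn: Quinn wins 2–1.
Tanaka vs Petrov: Tanaka wins 2–1.
Tanaka vs Quinn: Quinn wins 2–1.
Petrov vs Quinn: Quinn wins 2–1.
Quinn beats each rival — Singh (3–0), Ueda (2–1), Tanaka (2–1), Petrov (2–1) — so Quinn is the Condorcet winner.

Yes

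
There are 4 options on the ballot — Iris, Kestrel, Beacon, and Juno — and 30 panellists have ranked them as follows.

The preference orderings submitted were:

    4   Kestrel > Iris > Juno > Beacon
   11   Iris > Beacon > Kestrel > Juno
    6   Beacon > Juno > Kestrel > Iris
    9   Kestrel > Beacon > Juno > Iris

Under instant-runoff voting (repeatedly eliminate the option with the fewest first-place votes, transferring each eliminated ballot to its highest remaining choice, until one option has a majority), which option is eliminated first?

Round 1: Kestrel 13, Iris 11, Beacon 6, Juno 0. Juno has the fewest and is eliminated.
Round 2: Kestrel 13, Iris 11, Beacon 6. Beacon has the fewest and is eliminated.
Round 3: Kestrel 19, Iris 11. Kestrel has a majority.

Juno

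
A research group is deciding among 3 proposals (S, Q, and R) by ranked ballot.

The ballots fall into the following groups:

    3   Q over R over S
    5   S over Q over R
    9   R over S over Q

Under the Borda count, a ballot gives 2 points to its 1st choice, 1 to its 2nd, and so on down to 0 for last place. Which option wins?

Borda scores:
  S: 3·0 + 5·2 + 9·1 = 19
  Q: 3·2 + 5·1 + 9·0 = 11
  R: 3·1 + 5·0 + 9·2 = 21
R has the highest total.

R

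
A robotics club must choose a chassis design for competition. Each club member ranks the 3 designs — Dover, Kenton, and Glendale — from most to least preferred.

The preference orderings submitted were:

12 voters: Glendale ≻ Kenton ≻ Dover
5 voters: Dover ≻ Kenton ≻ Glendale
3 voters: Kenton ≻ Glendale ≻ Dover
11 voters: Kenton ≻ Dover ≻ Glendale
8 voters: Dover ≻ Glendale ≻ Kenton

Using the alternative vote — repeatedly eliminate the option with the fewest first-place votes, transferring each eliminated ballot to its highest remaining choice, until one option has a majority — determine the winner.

Kenton

Round 1: Kenton 14, Dover 13, Glendale 12. Glendale has the fewest and is eliminated.
Round 2: Kenton 26, Dover 13. Kenton has a majority.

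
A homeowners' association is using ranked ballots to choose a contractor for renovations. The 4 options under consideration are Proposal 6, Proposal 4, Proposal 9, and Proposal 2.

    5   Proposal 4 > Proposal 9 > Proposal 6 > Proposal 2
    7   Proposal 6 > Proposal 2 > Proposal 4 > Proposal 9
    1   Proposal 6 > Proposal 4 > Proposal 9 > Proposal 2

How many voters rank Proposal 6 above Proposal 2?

13

Ballots ranking Proposal 6 above Proposal 2: 5+7+1 = 13.
Ballots ranking Proposal 2 above Proposal 6: 0.
So 13 of 13 voters prefer Proposal 6 to Proposal 2.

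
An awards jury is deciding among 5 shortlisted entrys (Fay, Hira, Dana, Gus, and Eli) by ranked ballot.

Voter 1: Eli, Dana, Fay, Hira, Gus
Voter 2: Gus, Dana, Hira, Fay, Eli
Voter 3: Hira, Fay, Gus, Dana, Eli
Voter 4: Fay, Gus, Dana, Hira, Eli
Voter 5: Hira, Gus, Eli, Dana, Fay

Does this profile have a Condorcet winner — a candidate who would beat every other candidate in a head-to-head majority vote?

No

Head-to-head results (5 voters total):
Fay vs Hira: Hira wins 3–2.
Fay vs Dana: Dana wins 3–2.
Fay vs Gus: Fay wins 3–2.
Fay vs Eli: Fay wins 3–2.
Hira vs Dana: Dana wins 3–2.
Hira vs Gus: Hira wins 3–2.
Hira vs Eli: Hira wins 4–1.
Dana vs Gus: Gus wins 4–1.
Dana vs Eli: Dana wins 3–2.
Gus vs Eli: Gus wins 4–1.
No candidate beats all others: Fay beats Gus beats Dana beats Fay, a majority cycle.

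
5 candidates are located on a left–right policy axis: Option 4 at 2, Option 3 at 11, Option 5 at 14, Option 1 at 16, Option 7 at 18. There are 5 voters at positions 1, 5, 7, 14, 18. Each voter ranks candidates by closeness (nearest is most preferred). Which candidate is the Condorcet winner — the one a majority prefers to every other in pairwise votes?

Option 3

With single-peaked preferences on a line, the Condorcet winner is the candidate closest to the median voter.
The median voter (position 7) is closest to Option 3 at 11.
Check: Option 3 vs Option 1 — voters closer to Option 3: 3 of 5.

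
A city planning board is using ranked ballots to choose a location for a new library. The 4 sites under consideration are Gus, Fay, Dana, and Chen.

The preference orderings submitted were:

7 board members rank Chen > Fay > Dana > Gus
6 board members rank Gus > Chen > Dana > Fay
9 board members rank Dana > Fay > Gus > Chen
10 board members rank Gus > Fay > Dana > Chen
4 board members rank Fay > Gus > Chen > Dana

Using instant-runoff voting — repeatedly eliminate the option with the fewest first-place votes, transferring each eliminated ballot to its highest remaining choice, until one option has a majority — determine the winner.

Round 1: Gus 16, Dana 9, Chen 7, Fay 4. Fay has the fewest and is eliminated.
Round 2: Gus 20, Dana 9, Chen 7. Gus has a majority.

Gus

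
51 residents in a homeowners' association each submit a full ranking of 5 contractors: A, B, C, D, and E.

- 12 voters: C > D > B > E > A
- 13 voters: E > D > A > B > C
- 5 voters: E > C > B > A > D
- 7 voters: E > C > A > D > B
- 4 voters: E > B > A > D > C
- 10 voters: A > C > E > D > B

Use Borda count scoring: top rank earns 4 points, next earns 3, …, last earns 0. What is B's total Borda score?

59

Borda scores:
  A: 12·0 + 13·2 + 5·1 + 7·2 + 4·2 + 10·4 = 93
  B: 12·2 + 13·1 + 5·2 + 7·0 + 4·3 + 10·0 = 59
  C: 12·4 + 13·0 + 5·3 + 7·3 + 4·0 + 10·3 = 114
  D: 12·3 + 13·3 + 5·0 + 7·1 + 4·1 + 10·1 = 96
  E: 12·1 + 13·4 + 5·4 + 7·4 + 4·4 + 10·2 = 148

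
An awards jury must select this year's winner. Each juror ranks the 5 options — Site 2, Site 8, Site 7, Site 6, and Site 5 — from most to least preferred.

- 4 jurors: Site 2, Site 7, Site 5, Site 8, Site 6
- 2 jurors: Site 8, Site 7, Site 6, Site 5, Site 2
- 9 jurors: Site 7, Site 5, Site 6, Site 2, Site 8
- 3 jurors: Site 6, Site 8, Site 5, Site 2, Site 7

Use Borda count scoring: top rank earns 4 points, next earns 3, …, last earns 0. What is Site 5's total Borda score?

Borda scores:
  Site 2: 4·4 + 2·0 + 9·1 + 3·1 = 28
  Site 8: 4·1 + 2·4 + 9·0 + 3·3 = 21
  Site 7: 4·3 + 2·3 + 9·4 + 3·0 = 54
  Site 6: 4·0 + 2·2 + 9·2 + 3·4 = 34
  Site 5: 4·2 + 2·1 + 9·3 + 3·2 = 43

43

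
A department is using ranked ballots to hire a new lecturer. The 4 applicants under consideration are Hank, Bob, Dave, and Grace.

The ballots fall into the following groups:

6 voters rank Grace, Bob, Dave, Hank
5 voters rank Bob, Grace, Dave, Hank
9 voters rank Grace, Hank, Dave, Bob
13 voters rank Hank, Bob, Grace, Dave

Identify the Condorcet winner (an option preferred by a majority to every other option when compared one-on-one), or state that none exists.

There is no Condorcet winner

Head-to-head results (33 voters total):
Hank vs Bob: Hank wins 22–11.
Hank vs Dave: Hank wins 22–11.
Hank vs Grace: Grace wins 20–13.
Bob vs Dave: Bob wins 24–9.
Bob vs Grace: Bob wins 18–15.
Dave vs Grace: Grace wins 33–0.
No candidate beats all others: Hank beats Bob beats Grace beats Hank, a majority cycle.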